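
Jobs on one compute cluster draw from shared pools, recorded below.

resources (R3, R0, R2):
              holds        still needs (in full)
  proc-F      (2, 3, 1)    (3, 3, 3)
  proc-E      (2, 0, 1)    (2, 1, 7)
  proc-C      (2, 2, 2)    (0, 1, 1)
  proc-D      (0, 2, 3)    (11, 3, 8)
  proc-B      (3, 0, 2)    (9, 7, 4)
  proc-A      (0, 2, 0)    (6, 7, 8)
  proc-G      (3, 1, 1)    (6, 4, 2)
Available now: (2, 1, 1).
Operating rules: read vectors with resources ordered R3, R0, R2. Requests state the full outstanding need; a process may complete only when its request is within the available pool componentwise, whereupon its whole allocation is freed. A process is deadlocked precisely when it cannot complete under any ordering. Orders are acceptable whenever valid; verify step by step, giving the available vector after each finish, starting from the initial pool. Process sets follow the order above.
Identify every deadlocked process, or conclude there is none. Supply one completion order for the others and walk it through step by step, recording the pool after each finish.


The deadlocked set is empty.
Key observation: proc-C can run right away; the returned allocation unlocks the remaining processes in turn.
The rest can finish in the order proc-C, proc-F, proc-G, proc-B, proc-E, proc-D, proc-A. Step-by-step check:
  pool = (2, 1, 1)
  proc-C needs (0, 1, 1) <= (2, 1, 1) -> finishes; pool += (2, 2, 2) = (4, 3, 3)
  proc-F needs (3, 3, 3) <= (4, 3, 3) -> finishes; pool += (2, 3, 1) = (6, 6, 4)
  proc-G needs (6, 4, 2) <= (6, 6, 4) -> finishes; pool += (3, 1, 1) = (9, 7, 5)
  proc-B needs (9, 7, 4) <= (9, 7, 5) -> finishes; pool += (3, 0, 2) = (12, 7, 7)
  proc-E needs (2, 1, 7) <= (12, 7, 7) -> finishes; pool += (2, 0, 1) = (14, 7, 8)
  proc-D needs (11, 3, 8) <= (14, 7, 8) -> finishes; pool += (0, 2, 3) = (14, 9, 11)
  proc-A needs (6, 7, 8) <= (14, 9, 11) -> finishes; pool += (0, 2, 0) = (14, 11, 11)


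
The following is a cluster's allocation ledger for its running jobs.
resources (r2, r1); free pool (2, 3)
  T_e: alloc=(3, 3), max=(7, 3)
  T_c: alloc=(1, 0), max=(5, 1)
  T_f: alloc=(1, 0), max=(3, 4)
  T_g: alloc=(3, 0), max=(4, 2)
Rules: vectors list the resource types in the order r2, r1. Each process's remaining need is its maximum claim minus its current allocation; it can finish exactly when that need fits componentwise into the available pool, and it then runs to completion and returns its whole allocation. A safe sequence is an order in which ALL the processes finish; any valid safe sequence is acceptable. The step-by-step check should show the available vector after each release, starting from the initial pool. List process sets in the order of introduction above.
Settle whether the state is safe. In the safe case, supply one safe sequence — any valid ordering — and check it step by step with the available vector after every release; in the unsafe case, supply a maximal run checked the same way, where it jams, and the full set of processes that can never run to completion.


SAFE — a valid safe sequence is T_g, T_e, T_f, T_c.
Key observation: nothing binds to the last unit here — the tightest requested-resource margin is 1, first seen at T_g ((1, 2) against (2, 3)).
Walking it through:
  pool = (2, 3)
  T_g: need (1, 2) fits (2, 3); releases (3, 0), pool now (5, 3)
  T_e: need (4, 0) fits (5, 3); releases (3, 3), pool now (8, 6)
  T_f: need (2, 4) fits (8, 6); releases (1, 0), pool now (9, 6)
  T_c: need (4, 1) fits (9, 6); releases (1, 0), pool now (10, 6)


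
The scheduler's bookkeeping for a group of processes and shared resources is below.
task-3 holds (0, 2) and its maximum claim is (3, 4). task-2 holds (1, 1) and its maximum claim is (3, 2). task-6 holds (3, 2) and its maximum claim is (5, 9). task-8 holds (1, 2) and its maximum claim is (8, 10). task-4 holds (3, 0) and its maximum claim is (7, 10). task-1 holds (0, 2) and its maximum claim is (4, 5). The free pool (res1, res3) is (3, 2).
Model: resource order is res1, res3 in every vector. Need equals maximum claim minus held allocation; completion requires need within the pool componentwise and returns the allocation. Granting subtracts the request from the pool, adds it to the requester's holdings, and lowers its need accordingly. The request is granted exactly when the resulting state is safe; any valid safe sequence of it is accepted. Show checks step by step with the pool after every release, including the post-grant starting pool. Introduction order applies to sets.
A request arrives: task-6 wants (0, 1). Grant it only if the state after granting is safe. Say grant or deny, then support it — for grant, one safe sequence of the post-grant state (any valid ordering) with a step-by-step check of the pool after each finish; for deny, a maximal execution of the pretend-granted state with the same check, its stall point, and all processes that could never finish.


GRANT. The post-grant state is safe; one safe sequence: task-2, task-3, task-1, task-6, task-8, task-4.
Key observation: even at the reduced pool (3, 1), task-2 fits immediately, so safety survives the grant.
Verifying the post-grant state step by step:
  pool = (3, 1)
  run task-2 (needs (2, 1), free (3, 1)); after release of (1, 1) the pool is (4, 2)
  run task-3 (needs (3, 2), free (4, 2)); after release of (0, 2) the pool is (4, 4)
  run task-1 (needs (4, 3), free (4, 4)); after release of (0, 2) the pool is (4, 6)
  run task-6 (needs (2, 6), free (4, 6)); after release of (3, 3) the pool is (7, 9)
  run task-8 (needs (7, 8), free (7, 9)); after release of (1, 2) the pool is (8, 11)
  run task-4 (needs (4, 10), free (8, 11)); after release of (3, 0) the pool is (11, 11)


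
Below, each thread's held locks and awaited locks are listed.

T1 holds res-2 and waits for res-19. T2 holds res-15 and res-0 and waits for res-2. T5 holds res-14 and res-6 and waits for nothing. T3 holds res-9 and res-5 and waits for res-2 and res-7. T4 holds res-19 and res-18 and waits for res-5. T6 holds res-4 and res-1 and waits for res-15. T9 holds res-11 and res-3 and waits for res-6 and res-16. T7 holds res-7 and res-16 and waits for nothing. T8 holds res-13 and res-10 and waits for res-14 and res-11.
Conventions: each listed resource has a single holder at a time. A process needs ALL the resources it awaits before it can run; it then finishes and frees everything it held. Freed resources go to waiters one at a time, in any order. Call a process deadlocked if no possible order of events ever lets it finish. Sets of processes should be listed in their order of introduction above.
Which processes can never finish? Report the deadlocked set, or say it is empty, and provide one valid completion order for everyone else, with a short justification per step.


Deadlocked: T1, T2, T3, T4 and T6.
Key observation: the wait chain closes on itself along T1 -> T4 -> T3 -> T1; T2 and T6 wait into the deadlock from upstream.
The rest can finish in the order T7, T5, T9, T8.
Verifying each step:
  T7 waits on nothing -> runs at once and releases res-7 and res-16
  T5 waits on nothing -> runs at once and releases res-14 and res-6
  T9 waits on res-6 and res-16 — all released -> runs and releases res-11 and res-3
  T8 waits on res-14 and res-11 — all released -> runs and releases res-13 and res-10


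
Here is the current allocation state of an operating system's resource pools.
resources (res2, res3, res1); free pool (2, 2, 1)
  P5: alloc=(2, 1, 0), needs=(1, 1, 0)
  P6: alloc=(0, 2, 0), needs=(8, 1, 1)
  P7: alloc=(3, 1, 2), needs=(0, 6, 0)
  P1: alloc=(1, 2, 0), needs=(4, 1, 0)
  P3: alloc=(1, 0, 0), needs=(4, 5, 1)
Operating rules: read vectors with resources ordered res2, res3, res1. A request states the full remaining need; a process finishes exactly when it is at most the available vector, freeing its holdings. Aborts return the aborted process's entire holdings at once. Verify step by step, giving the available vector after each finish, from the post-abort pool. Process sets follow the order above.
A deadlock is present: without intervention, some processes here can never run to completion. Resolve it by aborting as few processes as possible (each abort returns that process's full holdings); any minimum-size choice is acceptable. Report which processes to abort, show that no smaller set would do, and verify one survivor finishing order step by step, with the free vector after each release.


The answer: abort P6.
Key observation: P7 had no path to completion before; after the abort of P6 ((0, 2, 0) returned), step 4 is where it fits.
Minimality: the empty abort set fails — the state is deadlocked as it stands.
The survivors complete as P5, P1, P3, P7. Check, step by step (starting from the post-abort pool):
  pool = (2, 4, 1)
  P5: need (1, 1, 0) fits (2, 4, 1); releases (2, 1, 0), pool now (4, 5, 1)
  P1: need (4, 1, 0) fits (4, 5, 1); releases (1, 2, 0), pool now (5, 7, 1)
  P3: need (4, 5, 1) fits (5, 7, 1); releases (1, 0, 0), pool now (6, 7, 1)
  P7: need (0, 6, 0) fits (6, 7, 1); releases (3, 1, 2), pool now (9, 8, 3)


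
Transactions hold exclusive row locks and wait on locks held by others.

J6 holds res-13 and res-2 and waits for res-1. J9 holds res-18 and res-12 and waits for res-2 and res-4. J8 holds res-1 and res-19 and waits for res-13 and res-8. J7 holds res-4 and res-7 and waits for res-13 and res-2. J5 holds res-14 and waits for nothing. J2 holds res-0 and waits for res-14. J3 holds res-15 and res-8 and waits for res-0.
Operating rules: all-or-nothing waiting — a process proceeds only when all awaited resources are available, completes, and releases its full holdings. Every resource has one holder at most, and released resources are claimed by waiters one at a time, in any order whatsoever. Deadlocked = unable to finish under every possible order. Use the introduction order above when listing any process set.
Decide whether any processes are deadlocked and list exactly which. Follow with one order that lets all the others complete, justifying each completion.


Deadlocked set: J6, J9, J8 and J7.
Key observation: the loop J6 -> J8 -> J6 blocks itself forever; J9 and J7 wait into the deadlock from upstream.
The rest can finish in the order J5, J2, J3.
Verifying each step:
  J5 waits on nothing -> runs at once and releases res-14
  run J2 (all its waits — res-14 — are resolved); releases res-0
  run J3 (all its waits — res-0 — are resolved); releases res-15 and res-8


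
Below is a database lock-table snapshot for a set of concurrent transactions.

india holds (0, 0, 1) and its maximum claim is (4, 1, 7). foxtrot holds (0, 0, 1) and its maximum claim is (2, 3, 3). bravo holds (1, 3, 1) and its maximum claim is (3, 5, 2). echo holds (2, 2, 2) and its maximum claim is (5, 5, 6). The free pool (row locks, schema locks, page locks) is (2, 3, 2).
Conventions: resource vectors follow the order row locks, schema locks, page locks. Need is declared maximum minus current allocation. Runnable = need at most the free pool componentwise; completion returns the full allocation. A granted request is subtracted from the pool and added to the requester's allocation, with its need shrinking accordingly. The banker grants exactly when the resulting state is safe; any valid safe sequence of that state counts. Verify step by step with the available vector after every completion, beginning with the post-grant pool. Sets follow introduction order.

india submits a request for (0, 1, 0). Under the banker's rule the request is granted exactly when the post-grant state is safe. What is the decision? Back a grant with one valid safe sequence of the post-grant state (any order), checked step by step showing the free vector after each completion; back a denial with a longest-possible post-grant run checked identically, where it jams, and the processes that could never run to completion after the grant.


GRANT: granting preserves safety; a valid post-grant sequence is bravo, foxtrot, echo, india.
Key observation: after the grant the pool drops to (2, 2, 2), which still lets bravo finish first and unwind the rest.
Check on the post-grant state, step by step:
  pool = (2, 2, 2)
  bravo: need (2, 2, 1) fits (2, 2, 2); releases (1, 3, 1), pool now (3, 5, 3)
  foxtrot: need (2, 3, 2) fits (3, 5, 3); releases (0, 0, 1), pool now (3, 5, 4)
  echo: need (3, 3, 4) fits (3, 5, 4); releases (2, 2, 2), pool now (5, 7, 6)
  india: need (4, 0, 6) fits (5, 7, 6); releases (0, 1, 1), pool now (5, 8, 7)


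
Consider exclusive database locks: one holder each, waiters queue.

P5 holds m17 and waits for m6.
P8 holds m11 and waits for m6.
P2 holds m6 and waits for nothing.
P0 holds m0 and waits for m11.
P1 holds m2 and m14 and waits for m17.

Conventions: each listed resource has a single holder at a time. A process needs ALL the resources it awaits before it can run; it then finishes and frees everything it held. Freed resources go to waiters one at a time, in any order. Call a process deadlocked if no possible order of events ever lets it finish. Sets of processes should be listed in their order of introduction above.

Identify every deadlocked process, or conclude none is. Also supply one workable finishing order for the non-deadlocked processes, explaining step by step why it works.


No process is deadlocked.
Key observation: no waiting chain loops back on itself — every chain ends at a process that waits on nothing, so everyone eventually runs.
The rest can finish in the order P2, P5, P8, P1, P0.
Walking it through:
  P2 waits on nothing -> runs at once and releases m6
  P5: everything it awaited (m6) is free; runs, freeing m17
  P8: everything it awaited (m6) is free; runs, freeing m11
  P1: everything it awaited (m17) is free; runs, freeing m2 and m14
  P0: everything it awaited (m11) is free; runs, freeing m0


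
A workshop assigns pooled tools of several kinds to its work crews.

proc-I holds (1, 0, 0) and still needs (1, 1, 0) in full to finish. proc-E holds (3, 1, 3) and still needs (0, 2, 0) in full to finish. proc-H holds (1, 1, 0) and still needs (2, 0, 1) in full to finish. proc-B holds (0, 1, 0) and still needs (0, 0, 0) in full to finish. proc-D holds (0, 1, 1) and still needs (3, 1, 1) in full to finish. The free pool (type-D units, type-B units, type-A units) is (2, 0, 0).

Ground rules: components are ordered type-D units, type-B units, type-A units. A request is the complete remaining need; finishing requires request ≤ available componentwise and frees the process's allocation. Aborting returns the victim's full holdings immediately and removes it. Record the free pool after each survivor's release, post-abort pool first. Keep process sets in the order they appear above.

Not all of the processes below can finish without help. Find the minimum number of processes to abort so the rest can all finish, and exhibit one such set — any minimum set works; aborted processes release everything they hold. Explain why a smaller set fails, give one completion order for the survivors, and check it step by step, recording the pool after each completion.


Abort proc-E.
Key observation: before aborting proc-E, proc-H was permanently blocked — no order could ever run it; afterwards it completes at step 2.
No smaller set exists: with zero aborts the deadlock remains.
Survivors finish in the order: proc-I, proc-H, proc-D, proc-B. Walking it through (pool after the aborts first):
  pool = (5, 1, 3)
  proc-I: need (1, 1, 0) fits (5, 1, 3); releases (1, 0, 0), pool now (6, 1, 3)
  proc-H: need (2, 0, 1) fits (6, 1, 3); releases (1, 1, 0), pool now (7, 2, 3)
  proc-D: need (3, 1, 1) fits (7, 2, 3); releases (0, 1, 1), pool now (7, 3, 4)
  proc-B: need (0, 0, 0) fits (7, 3, 4); releases (0, 1, 0), pool now (7, 4, 4)


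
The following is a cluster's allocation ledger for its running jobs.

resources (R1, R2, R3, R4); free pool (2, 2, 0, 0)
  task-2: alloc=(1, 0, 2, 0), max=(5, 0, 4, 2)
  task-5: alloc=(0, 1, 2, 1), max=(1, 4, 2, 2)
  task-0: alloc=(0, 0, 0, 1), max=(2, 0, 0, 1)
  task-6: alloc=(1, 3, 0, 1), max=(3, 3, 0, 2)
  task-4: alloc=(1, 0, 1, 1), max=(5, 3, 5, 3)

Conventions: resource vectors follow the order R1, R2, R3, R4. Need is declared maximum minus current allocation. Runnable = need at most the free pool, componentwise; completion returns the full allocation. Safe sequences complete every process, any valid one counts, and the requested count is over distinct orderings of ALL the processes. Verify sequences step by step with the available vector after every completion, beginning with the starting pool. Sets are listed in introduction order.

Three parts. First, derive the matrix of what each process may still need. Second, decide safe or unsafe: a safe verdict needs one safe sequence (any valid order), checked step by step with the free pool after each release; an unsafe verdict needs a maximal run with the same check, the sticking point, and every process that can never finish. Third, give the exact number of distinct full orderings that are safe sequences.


(1) Need matrix, components ordered R1, R2, R3, R4:
  task-2: (4, 0, 2, 2)
  task-5: (1, 3, 0, 1)
  task-0: (2, 0, 0, 0)
  task-6: (2, 0, 0, 1)
  task-4: (4, 3, 4, 2)
(2) UNSAFE — no complete ordering exists.
Key observation: R1 is the bottleneck — with task-0, task-6, task-5 done the pool holds (3, 6, 2, 3), short of every remaining need.
Going as far as possible: task-0, task-6, task-5; after that, nothing fits. Walking it through:
  pool = (2, 2, 0, 0)
  task-0: need (2, 0, 0, 0) fits (2, 2, 0, 0); releases (0, 0, 0, 1), pool now (2, 2, 0, 1)
  task-6: need (2, 0, 0, 1) fits (2, 2, 0, 1); releases (1, 3, 0, 1), pool now (3, 5, 0, 2)
  task-5: need (1, 3, 0, 1) fits (3, 5, 0, 2); releases (0, 1, 2, 1), pool now (3, 6, 2, 3)
  task-2 cannot run: need (4, 0, 2, 2) vs free (3, 6, 2, 3) (insufficient R1)
  task-4 cannot run: need (4, 3, 4, 2) vs free (3, 6, 2, 3) (insufficient R1 and R3)
Processes that can never finish: task-2 and task-4.
(3) The exact count: 0 of the possible complete orderings are safe sequences.


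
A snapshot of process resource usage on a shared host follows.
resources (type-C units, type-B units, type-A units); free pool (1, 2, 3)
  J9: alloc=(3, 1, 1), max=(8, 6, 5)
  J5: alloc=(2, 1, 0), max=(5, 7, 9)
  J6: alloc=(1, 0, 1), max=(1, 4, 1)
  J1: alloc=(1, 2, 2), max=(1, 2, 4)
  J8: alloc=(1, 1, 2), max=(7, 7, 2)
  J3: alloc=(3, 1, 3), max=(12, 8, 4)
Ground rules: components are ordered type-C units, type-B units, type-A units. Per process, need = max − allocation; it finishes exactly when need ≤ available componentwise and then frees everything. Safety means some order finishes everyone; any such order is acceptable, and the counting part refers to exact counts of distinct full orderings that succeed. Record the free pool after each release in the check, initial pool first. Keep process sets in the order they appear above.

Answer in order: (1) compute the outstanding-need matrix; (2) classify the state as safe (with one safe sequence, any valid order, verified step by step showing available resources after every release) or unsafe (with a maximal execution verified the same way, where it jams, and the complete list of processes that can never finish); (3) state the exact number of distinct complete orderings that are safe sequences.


(1) Remaining need (order type-C units, type-B units, type-A units):
  J9: (5, 5, 4)
  J5: (3, 6, 9)
  J6: (0, 4, 0)
  J1: (0, 0, 2)
  J8: (6, 6, 0)
  J3: (9, 7, 1)
(2) UNSAFE — no complete ordering exists.
Key observation: even finishing J1, J6 leaves just (3, 4, 6) free — too little type-B units for any of the remaining processes.
Going as far as possible: J1, J6; after that, nothing fits. Step-by-step check:
  pool = (1, 2, 3)
  run J1 (needs (0, 0, 2), free (1, 2, 3)); after release of (1, 2, 2) the pool is (2, 4, 5)
  run J6 (needs (0, 4, 0), free (2, 4, 5)); after release of (1, 0, 1) the pool is (3, 4, 6)
  J9 cannot run: need (5, 5, 4) vs free (3, 4, 6) (insufficient type-C units and type-B units)
  J5 cannot run: need (3, 6, 9) vs free (3, 4, 6) (insufficient type-B units and type-A units)
  J8 cannot run: need (6, 6, 0) vs free (3, 4, 6) (insufficient type-C units and type-B units)
  J3 cannot run: need (9, 7, 1) vs free (3, 4, 6) (insufficient type-C units and type-B units)
Never able to finish: J9, J5, J8 and J3.
(3) Exactly 0 of the possible complete orderings are safe sequences.


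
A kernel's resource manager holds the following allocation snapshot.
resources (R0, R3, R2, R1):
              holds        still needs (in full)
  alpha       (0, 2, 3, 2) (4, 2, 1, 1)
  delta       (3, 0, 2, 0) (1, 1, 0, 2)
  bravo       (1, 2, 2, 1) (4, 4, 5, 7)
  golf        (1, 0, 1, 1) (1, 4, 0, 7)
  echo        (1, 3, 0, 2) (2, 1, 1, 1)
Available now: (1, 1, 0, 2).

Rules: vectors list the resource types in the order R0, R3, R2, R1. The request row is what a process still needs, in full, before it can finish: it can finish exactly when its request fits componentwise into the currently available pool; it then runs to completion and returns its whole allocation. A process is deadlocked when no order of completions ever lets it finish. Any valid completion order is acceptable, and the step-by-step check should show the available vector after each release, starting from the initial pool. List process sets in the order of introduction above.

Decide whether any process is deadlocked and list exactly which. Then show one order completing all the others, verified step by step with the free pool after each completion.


The deadlocked set is bravo and golf.
Key observation: no order helps: past delta, echo, alpha, the free pool tops out at (5, 6, 5, 6), below what each blocked process needs in R1.
One completion order for the rest: delta, echo, alpha. Walking it through:
  pool = (1, 1, 0, 2)
  run delta (needs (1, 1, 0, 2), free (1, 1, 0, 2)); after release of (3, 0, 2, 0) the pool is (4, 1, 2, 2)
  run echo (needs (2, 1, 1, 1), free (4, 1, 2, 2)); after release of (1, 3, 0, 2) the pool is (5, 4, 2, 4)
  run alpha (needs (4, 2, 1, 1), free (5, 4, 2, 4)); after release of (0, 2, 3, 2) the pool is (5, 6, 5, 6)
The stuck group stays short no matter what:
  blocked: bravo wants (4, 4, 5, 7), pool (5, 6, 5, 6) — not enough R1
  blocked: golf wants (1, 4, 0, 7), pool (5, 6, 5, 6) — not enough R1


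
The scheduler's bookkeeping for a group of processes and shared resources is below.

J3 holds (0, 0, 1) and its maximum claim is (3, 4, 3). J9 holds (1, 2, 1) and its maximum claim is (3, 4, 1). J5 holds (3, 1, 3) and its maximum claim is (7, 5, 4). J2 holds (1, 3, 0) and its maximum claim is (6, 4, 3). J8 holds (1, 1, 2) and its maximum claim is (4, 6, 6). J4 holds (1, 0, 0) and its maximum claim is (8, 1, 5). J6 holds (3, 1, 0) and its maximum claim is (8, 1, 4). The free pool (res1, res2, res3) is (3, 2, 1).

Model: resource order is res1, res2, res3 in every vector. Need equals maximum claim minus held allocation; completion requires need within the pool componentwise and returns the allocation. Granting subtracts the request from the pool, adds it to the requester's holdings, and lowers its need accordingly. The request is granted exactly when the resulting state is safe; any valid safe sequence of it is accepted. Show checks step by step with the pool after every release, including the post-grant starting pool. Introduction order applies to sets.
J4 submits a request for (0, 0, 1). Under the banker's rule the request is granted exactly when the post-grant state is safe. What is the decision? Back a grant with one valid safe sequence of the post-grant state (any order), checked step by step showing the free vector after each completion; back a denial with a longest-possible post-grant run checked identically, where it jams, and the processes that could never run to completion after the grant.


GRANT — the state after the grant stays safe, e.g. via J9, J5, J2, J8, J3, J4, J6.
Key observation: after the grant the pool drops to (3, 2, 0), which still lets J9 finish first and unwind the rest.
Verifying the post-grant state step by step:
  pool = (3, 2, 0)
  J9: need (2, 2, 0) fits (3, 2, 0); releases (1, 2, 1), pool now (4, 4, 1)
  J5: need (4, 4, 1) fits (4, 4, 1); releases (3, 1, 3), pool now (7, 5, 4)
  J2: need (5, 1, 3) fits (7, 5, 4); releases (1, 3, 0), pool now (8, 8, 4)
  J8: need (3, 5, 4) fits (8, 8, 4); releases (1, 1, 2), pool now (9, 9, 6)
  J3: need (3, 4, 2) fits (9, 9, 6); releases (0, 0, 1), pool now (9, 9, 7)
  J4: need (7, 1, 4) fits (9, 9, 7); releases (1, 0, 1), pool now (10, 9, 8)
  J6: need (5, 0, 4) fits (10, 9, 8); releases (3, 1, 0), pool now (13, 10, 8)


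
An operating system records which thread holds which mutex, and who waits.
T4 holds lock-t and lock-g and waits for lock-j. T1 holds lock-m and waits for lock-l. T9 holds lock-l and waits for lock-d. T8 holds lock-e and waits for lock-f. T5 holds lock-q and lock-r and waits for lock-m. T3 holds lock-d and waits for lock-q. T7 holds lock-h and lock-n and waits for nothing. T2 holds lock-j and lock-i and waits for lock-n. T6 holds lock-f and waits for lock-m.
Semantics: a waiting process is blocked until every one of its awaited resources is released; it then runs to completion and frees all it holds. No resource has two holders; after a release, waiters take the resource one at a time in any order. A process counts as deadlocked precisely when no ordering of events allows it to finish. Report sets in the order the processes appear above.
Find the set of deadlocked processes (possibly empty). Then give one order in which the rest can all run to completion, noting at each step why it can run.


Deadlocked set: T1, T9, T8, T5, T3 and T6.
Key observation: the knot is the closed ring of waits T1 -> T9 -> T3 -> T5 -> T1; T8 and T6 wait into the deadlock from upstream.
One completion order for the rest: T7, T2, T4.
Check, step by step:
  T7 waits on nothing -> runs at once and releases lock-h and lock-n
  run T2 (all its waits — lock-n — are resolved); releases lock-j and lock-i
  run T4 (all its waits — lock-j — are resolved); releases lock-t and lock-g


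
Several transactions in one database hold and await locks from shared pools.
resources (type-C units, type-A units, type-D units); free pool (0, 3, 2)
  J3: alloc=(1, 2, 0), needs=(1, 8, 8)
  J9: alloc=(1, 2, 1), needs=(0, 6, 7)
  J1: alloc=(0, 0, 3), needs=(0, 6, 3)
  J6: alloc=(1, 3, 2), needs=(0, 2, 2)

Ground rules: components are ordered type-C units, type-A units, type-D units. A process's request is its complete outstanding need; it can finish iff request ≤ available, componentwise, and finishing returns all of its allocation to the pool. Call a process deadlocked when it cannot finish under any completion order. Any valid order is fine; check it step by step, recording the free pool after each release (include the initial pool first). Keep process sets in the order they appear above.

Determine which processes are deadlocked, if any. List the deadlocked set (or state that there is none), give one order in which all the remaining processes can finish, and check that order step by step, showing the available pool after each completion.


The deadlocked set is empty.
Key observation: no deadlock: J6 fits now, and the freed resources carry the rest through.
The rest can finish in the order J6, J1, J9, J3. Verifying each step:
  pool = (0, 3, 2)
  run J6 (needs (0, 2, 2), free (0, 3, 2)); after release of (1, 3, 2) the pool is (1, 6, 4)
  run J1 (needs (0, 6, 3), free (1, 6, 4)); after release of (0, 0, 3) the pool is (1, 6, 7)
  run J9 (needs (0, 6, 7), free (1, 6, 7)); after release of (1, 2, 1) the pool is (2, 8, 8)
  run J3 (needs (1, 8, 8), free (2, 8, 8)); after release of (1, 2, 0) the pool is (3, 10, 8)


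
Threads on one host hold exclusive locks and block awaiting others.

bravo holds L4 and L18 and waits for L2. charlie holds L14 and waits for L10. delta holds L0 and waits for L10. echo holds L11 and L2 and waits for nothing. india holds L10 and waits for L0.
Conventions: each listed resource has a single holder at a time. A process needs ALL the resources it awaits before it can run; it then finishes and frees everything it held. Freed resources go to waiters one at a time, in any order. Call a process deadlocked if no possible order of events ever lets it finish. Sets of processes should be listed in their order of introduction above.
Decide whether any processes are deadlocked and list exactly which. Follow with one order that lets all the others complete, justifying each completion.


Deadlocked: charlie, delta and india.
Key observation: the knot is the closed ring of waits india -> delta -> india; charlie waits into the deadlock from upstream.
The rest can finish in the order echo, bravo.
Step-by-step check:
  echo: no waits; runs immediately, freeing L11 and L2
  bravo waits on L2 — all released -> runs and releases L4 and L18


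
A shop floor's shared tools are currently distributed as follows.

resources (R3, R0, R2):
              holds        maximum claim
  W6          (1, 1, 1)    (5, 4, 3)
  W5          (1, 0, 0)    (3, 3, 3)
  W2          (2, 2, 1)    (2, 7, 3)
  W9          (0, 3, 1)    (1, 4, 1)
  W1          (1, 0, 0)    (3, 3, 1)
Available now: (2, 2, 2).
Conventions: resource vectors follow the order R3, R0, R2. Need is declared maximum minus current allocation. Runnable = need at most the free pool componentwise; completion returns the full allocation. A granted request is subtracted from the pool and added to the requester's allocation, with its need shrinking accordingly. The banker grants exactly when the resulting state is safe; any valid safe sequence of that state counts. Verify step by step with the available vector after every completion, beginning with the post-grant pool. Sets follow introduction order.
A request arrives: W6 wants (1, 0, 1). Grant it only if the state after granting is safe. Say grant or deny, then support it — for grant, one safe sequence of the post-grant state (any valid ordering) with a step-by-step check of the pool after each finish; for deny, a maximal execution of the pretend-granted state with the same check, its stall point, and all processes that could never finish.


GRANT. The post-grant state is safe; one safe sequence: W9, W2, W5, W6, W1.
Key observation: with (1, 2, 1) left after the transfer, W9 can run at once — the state stays safe.
Verifying the post-grant state step by step:
  pool = (1, 2, 1)
  W9 needs (1, 1, 0) <= (1, 2, 1) -> finishes; pool += (0, 3, 1) = (1, 5, 2)
  W2 needs (0, 5, 2) <= (1, 5, 2) -> finishes; pool += (2, 2, 1) = (3, 7, 3)
  W5 needs (2, 3, 3) <= (3, 7, 3) -> finishes; pool += (1, 0, 0) = (4, 7, 3)
  W6 needs (3, 3, 1) <= (4, 7, 3) -> finishes; pool += (2, 1, 2) = (6, 8, 5)
  W1 needs (2, 3, 1) <= (6, 8, 5) -> finishes; pool += (1, 0, 0) = (7, 8, 5)


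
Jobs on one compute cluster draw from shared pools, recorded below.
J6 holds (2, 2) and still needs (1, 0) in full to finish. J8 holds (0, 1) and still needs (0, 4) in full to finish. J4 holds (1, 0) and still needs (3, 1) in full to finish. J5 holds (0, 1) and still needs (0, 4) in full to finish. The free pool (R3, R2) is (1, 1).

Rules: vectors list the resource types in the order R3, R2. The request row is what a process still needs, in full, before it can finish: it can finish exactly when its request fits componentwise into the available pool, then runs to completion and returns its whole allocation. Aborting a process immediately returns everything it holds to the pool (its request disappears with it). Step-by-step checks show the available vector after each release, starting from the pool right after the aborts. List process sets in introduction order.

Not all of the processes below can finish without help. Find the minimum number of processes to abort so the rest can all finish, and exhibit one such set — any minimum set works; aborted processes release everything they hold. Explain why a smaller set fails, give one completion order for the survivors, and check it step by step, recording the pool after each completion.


Minimum abort set: J8.
Key observation: aborting J8 returns (0, 1), and J5 — hopeless before — runs at step 2 with the returned capacity in the pool.
Why nothing smaller works: aborting no one leaves the state deadlocked as given.
Survivors finish in the order: J6, J5, J4. Walking it through (pool after the aborts first):
  pool = (1, 2)
  run J6 (needs (1, 0), free (1, 2)); after release of (2, 2) the pool is (3, 4)
  run J5 (needs (0, 4), free (3, 4)); after release of (0, 1) the pool is (3, 5)
  run J4 (needs (3, 1), free (3, 5)); after release of (1, 0) the pool is (4, 5)


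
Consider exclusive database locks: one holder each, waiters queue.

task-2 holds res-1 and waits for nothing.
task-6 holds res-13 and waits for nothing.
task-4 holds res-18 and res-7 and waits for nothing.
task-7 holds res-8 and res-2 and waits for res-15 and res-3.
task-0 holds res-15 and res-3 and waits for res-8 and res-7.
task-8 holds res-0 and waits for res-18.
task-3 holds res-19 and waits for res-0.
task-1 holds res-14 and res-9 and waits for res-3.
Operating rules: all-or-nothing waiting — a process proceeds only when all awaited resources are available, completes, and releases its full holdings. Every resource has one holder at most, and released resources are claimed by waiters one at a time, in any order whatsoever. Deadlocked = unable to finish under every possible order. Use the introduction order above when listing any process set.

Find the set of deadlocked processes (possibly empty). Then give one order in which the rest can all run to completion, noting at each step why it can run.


The deadlocked set is task-7, task-0 and task-1.
Key observation: the knot is the closed ring of waits task-7 -> task-0 -> task-7; task-1 waits into the deadlock from upstream.
A valid finishing order for the others: task-4, task-6, task-8, task-2, task-3.
Step-by-step check:
  task-4: no waits; runs immediately, freeing res-18 and res-7
  task-6: no waits; runs immediately, freeing res-13
  task-8 waits on res-18 — all released -> runs and releases res-0
  task-2: no waits; runs immediately, freeing res-1
  task-3 waits on res-0 — all released -> runs and releases res-19


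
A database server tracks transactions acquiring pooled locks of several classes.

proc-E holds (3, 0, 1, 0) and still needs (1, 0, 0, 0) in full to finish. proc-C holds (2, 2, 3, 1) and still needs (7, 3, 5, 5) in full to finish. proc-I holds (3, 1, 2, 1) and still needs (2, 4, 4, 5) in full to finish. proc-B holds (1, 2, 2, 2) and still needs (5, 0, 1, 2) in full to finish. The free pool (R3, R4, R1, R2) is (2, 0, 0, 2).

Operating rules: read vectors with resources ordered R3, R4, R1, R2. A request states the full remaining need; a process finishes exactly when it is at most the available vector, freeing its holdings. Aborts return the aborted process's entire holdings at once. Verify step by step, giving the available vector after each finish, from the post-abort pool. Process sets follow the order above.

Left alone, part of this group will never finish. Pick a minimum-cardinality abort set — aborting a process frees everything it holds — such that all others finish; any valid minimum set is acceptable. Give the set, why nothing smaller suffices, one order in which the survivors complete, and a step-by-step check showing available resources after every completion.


Abort proc-I.
Key observation: the returned (3, 1, 2, 1) from proc-I is what brings proc-C — unrunnable before, under any order — into play at step 3.
Why nothing smaller works: aborting no one leaves the state deadlocked as given.
One survivor order: proc-B, proc-E, proc-C. Step-by-step check (post-abort pool first):
  pool = (5, 1, 2, 3)
  proc-B: need (5, 0, 1, 2) fits (5, 1, 2, 3); releases (1, 2, 2, 2), pool now (6, 3, 4, 5)
  proc-E: need (1, 0, 0, 0) fits (6, 3, 4, 5); releases (3, 0, 1, 0), pool now (9, 3, 5, 5)
  proc-C: need (7, 3, 5, 5) fits (9, 3, 5, 5); releases (2, 2, 3, 1), pool now (11, 5, 8, 6)


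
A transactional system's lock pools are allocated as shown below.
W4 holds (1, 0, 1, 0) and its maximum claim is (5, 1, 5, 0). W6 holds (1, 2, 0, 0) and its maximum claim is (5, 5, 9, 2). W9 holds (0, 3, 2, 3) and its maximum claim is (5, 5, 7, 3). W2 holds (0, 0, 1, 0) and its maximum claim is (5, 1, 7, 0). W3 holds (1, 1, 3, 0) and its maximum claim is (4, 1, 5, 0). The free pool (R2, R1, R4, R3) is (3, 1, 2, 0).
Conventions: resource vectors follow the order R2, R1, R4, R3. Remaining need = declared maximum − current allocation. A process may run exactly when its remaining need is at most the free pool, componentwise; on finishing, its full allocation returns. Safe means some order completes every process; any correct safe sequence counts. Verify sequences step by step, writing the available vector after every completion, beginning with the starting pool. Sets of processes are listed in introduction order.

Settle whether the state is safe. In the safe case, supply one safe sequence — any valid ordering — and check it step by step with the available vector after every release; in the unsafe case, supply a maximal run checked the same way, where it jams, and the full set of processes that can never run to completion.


SAFE — a valid safe sequence is W3, W4, W2, W9, W6.
Key observation: the order's first zero-slack moment is W3 ((3, 0, 2, 0) needed, (3, 1, 2, 0) free — a requested resource with nothing to spare).
Check, step by step:
  pool = (3, 1, 2, 0)
  W3 needs (3, 0, 2, 0) <= (3, 1, 2, 0) -> finishes; pool += (1, 1, 3, 0) = (4, 2, 5, 0)
  W4 needs (4, 1, 4, 0) <= (4, 2, 5, 0) -> finishes; pool += (1, 0, 1, 0) = (5, 2, 6, 0)
  W2 needs (5, 1, 6, 0) <= (5, 2, 6, 0) -> finishes; pool += (0, 0, 1, 0) = (5, 2, 7, 0)
  W9 needs (5, 2, 5, 0) <= (5, 2, 7, 0) -> finishes; pool += (0, 3, 2, 3) = (5, 5, 9, 3)
  W6 needs (4, 3, 9, 2) <= (5, 5, 9, 3) -> finishes; pool += (1, 2, 0, 0) = (6, 7, 9, 3)


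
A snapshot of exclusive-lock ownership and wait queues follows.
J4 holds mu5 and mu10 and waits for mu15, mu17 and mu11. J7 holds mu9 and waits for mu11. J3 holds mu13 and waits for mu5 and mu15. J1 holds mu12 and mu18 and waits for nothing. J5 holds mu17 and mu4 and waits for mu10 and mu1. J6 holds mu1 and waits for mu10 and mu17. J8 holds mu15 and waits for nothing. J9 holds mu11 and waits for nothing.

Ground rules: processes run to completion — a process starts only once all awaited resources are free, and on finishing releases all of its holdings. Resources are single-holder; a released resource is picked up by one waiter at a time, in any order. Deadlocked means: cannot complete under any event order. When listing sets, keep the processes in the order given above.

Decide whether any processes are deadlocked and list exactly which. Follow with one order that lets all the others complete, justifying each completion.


The deadlocked set is J4, J3, J5 and J6.
Key observation: along J4 -> J5 -> J4, each member waits on what the next one holds — a deadlock; J6 is caught in further circular waits and J3 waits into the deadlock from upstream.
One completion order for the rest: J9, J8, J1, J7.
Walking it through:
  J9: no waits; runs immediately, freeing mu11
  J8: no waits; runs immediately, freeing mu15
  J1: no waits; runs immediately, freeing mu12 and mu18
  J7: everything it awaited (mu11) is free; runs, freeing mu9


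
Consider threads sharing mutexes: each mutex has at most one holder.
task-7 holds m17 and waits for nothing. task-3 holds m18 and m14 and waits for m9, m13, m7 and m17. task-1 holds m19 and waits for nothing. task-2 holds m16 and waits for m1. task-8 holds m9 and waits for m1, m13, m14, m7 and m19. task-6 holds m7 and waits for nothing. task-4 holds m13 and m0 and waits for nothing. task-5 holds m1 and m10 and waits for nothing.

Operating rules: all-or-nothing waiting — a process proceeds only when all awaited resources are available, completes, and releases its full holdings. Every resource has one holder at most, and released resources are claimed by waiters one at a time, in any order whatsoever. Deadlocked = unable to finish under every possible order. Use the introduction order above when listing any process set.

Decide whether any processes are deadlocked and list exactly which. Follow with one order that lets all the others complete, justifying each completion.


Deadlocked: task-3 and task-8.
Key observation: along task-3 -> task-8 -> task-3, each member waits on what the next one holds — a deadlock; no other process is dragged down with it.
The rest can finish in the order task-4, task-6, task-7, task-5, task-2, task-1.
Verifying each step:
  task-4 waits on nothing -> runs at once and releases m13 and m0
  task-6 waits on nothing -> runs at once and releases m7
  task-7 waits on nothing -> runs at once and releases m17
  task-5 waits on nothing -> runs at once and releases m1 and m10
  run task-2 (all its waits — m1 — are resolved); releases m16
  task-1 waits on nothing -> runs at once and releases m19
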